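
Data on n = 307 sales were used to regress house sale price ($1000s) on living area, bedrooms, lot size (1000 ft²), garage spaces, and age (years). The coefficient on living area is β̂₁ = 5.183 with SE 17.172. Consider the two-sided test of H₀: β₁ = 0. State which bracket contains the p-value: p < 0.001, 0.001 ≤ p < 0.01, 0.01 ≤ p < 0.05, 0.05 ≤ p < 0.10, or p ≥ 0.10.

t = 5.183 / 17.172 = 0.302.
df = n − k − 1 = 307 − 5 − 1 = 301.
Two-sided p = 2·P(T_{301} > |t|) ≈ 0.7630.
So p ≥ 0.10.

p ≥ 0.10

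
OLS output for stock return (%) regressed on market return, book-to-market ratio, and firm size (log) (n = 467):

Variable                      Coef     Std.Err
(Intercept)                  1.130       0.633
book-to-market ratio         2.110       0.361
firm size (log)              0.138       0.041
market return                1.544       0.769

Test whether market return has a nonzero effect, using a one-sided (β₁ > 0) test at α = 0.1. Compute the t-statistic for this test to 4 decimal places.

Read off: b = 1.544, SE = 0.769 for market return.
H₀: β₁ = 0 vs H₁: β₁ > 0.
t = 1.544 / 0.769 = 2.0078.
df = n − k − 1 = 467 − 3 − 1 = 463.
One-sided p ≈ 0.0226, which is < 0.1, so reject H₀.
There is evidence that the true slope on market return is positive, holding the other predictors fixed.

t = 2.0078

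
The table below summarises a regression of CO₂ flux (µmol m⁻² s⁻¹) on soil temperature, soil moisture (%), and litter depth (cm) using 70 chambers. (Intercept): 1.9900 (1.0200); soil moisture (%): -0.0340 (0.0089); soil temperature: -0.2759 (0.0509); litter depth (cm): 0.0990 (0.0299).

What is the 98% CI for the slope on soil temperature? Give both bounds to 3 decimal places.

Read off: b = -0.2759, SE = 0.0509 for soil temperature.
df = n − k − 1 = 70 − 3 − 1 = 66.
t* = t_{0.01, 66} = 2.384186.
Margin = t* × SE = 2.384186 × 0.0509 = 0.12136.
CI: -0.2759 ± 0.12136 → (-0.397, -0.155).

(-0.397, -0.155)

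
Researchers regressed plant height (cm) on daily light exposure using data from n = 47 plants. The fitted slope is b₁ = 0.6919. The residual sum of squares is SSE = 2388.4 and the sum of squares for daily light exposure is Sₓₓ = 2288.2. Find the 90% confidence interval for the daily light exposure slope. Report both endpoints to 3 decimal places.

MSE = SSE/(n − 2) = 2388.4/45 = 53.0756.
SE(b₁) = √(MSE/Sₓₓ) = √(53.0756/2288.2) = 0.1523.
df = n − 2 = 45.
t* = t_{0.05, 45} = 1.679427.
Margin = t* × SE = 1.679427 × 0.1523 = 0.25578.
CI: 0.6919 ± 0.25578 → (0.436, 0.948).
With 90% confidence, each one-unit increase in daily light exposure is associated with a change of between 0.436 and 0.948 cm in plant height.

(0.436, 0.948)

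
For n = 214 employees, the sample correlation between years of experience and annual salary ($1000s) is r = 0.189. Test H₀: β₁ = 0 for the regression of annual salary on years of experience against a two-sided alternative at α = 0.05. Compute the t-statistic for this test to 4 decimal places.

t = r·√(n − 2)/√(1 − r²) = 0.189·√212/√0.964279 = 2.8024.
df = n − 2 = 212.
Two-sided p ≈ 0.0055, which is < 0.05, so reject H₀.
There is evidence of a linear association between years of experience and annual salary.

t = 2.8024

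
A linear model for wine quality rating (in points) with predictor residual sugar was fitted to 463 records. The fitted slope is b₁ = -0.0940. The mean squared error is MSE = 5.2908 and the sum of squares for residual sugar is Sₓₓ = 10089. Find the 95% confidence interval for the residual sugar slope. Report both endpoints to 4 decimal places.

(-0.1390, -0.0490)

SE(b₁) = √(MSE/Sₓₓ) = √(5.2908/10089) = 0.0229001.
df = n − 2 = 461.
t* = t_{0.025, 461} = 1.965123.
Margin = t* × SE = 1.965123 × 0.0229001 = 0.045001.
CI: -0.0940 ± 0.045001 → (-0.1390, -0.0490).
With 95% confidence, each one-unit increase in residual sugar is associated with a change of between -0.1390 and -0.0490 points in wine quality rating.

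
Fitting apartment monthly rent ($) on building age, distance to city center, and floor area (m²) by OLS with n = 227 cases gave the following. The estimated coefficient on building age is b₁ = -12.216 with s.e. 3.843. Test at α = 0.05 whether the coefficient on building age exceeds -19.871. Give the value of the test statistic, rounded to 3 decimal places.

H₀: β₁ = -19.871 vs H₁: β₁ > -19.871.
t = (b₁ − β₁⁰)/SE = (-12.216 − (-19.871)) / 3.843 = 1.992.
df = n − k − 1 = 227 − 3 − 1 = 223.
One-sided p ≈ 0.0238, which is < 0.05, so reject H₀.
There is evidence that the true slope on building age exceeds -19.871 $ per unit, holding the other predictors fixed.

t = 1.992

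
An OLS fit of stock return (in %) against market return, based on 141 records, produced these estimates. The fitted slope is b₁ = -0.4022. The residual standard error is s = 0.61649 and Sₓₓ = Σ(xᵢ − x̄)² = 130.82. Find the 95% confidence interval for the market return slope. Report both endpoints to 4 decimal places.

(-0.5088, -0.2956)

SE(b₁) = s/√Sₓₓ = 0.61649/√130.82 = 0.0539.
df = n − 2 = 139.
t* = t_{0.025, 139} = 1.977178.
Margin = t* × SE = 1.977178 × 0.0539 = 0.106570.
CI: -0.4022 ± 0.106570 → (-0.5088, -0.2956).
With 95% confidence, each one-unit increase in market return is associated with a change of between -0.5088 and -0.2956 % in stock return.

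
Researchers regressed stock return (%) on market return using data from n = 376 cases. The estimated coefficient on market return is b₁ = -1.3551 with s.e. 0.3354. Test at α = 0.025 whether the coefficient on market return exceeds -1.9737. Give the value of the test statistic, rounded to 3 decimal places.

t = 1.844

H₀: β₁ = -1.9737 vs H₁: β₁ > -1.9737.
t = (b₁ − β₁⁰)/SE = (-1.3551 − (-1.9737)) / 0.3354 = 1.844.
df = n − 2 = 376 − 2 = 374.
One-sided p ≈ 0.0330, which is ≥ 0.025, so fail to reject H₀.
The data do not give significant evidence that the true slope on market return exceeds -1.9737 % per unit.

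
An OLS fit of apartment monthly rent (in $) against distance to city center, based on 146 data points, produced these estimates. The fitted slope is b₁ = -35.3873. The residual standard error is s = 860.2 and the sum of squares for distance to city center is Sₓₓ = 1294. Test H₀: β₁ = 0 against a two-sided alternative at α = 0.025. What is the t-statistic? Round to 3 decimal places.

SE(b₁) = s/√Sₓₓ = 860.2/√1294 = 23.9129.
t = -35.3873 / 23.9129 = -1.480.
df = n − 2 = 144.
Two-sided p ≈ 0.1411, which is ≥ 0.025, so fail to reject H₀.
The data do not give significant evidence of an association between distance to city center and apartment monthly rent.

t = -1.480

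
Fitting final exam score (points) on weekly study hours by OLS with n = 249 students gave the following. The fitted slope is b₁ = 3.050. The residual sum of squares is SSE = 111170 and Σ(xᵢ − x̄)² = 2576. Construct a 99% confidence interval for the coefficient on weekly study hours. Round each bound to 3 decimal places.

MSE = SSE/(n − 2) = 111170/247 = 450.081.
SE(b₁) = √(MSE/Sₓₓ) = √(450.081/2576) = 0.417996.
df = n − 2 = 247.
t* = t_{0.005, 247} = 2.59588.
Margin = t* × SE = 2.59588 × 0.417996 = 1.08507.
CI: 3.050 ± 1.08507 → (1.965, 4.135).
With 99% confidence, each one-unit increase in weekly study hours is associated with a change of between 1.965 and 4.135 points in final exam score.

(1.965, 4.135)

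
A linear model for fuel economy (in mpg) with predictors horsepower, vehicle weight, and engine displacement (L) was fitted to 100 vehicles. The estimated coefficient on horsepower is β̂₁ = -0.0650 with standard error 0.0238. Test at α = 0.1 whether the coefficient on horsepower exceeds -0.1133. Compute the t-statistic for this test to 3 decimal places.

H₀: β₁ = -0.1133 vs H₁: β₁ > -0.1133.
t = (β̂₁ − β₁⁰)/SE = (-0.0650 − (-0.1133)) / 0.0238 = 2.029.
df = n − k − 1 = 100 − 3 − 1 = 96.
One-sided p ≈ 0.0226, which is < 0.1, so reject H₀.
There is evidence that the true slope on horsepower exceeds -0.1133 mpg per unit, holding the other predictors fixed.

t = 2.029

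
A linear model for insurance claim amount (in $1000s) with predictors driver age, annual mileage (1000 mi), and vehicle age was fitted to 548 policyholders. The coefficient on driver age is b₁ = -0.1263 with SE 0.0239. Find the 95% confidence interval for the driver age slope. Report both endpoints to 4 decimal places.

df = n − k − 1 = 548 − 3 − 1 = 544.
t* = t_{0.025, 544} = 1.964334.
Margin = t* × SE = 1.964334 × 0.0239 = 0.046948.
CI: -0.1263 ± 0.046948 → (-0.1732, -0.0794).
With 95% confidence, each one-unit increase in driver age is associated with a change of between -0.1732 and -0.0794 $1000s in insurance claim amount, holding the other predictors fixed.

(-0.1732, -0.0794)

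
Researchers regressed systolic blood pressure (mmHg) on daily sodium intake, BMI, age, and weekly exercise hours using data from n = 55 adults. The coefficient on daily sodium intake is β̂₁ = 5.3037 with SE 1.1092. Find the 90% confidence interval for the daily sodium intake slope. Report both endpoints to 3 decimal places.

df = n − k − 1 = 55 − 4 − 1 = 50.
t* = t_{0.05, 50} = 1.675905.
Margin = t* × SE = 1.675905 × 1.1092 = 1.85891.
CI: 5.3037 ± 1.85891 → (3.445, 7.163).
With 90% confidence, each one-unit increase in daily sodium intake is associated with a change of between 3.445 and 7.163 mmHg in systolic blood pressure, holding the other predictors fixed.

(3.445, 7.163)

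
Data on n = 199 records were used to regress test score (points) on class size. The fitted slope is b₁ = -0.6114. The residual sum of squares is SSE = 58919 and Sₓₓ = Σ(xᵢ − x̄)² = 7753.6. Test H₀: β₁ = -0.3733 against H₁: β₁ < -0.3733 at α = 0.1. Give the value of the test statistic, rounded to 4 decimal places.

t = -1.2123

MSE = SSE/(n − 2) = 58919/197 = 299.081.
SE(b₁) = √(MSE/Sₓₓ) = √(299.081/7753.6) = 0.196401.
t = (-0.6114 − (-0.3733)) / 0.196401 = -1.2123.
df = n − 2 = 197.
One-sided p ≈ 0.1134, which is ≥ 0.1, so fail to reject H₀.
The data do not give significant evidence that the true slope on class size is below -0.3733 points per unit.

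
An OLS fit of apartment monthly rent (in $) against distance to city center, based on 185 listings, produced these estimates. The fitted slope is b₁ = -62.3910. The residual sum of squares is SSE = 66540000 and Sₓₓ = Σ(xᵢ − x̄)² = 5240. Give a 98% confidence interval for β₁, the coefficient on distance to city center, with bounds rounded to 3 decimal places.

MSE = SSE/(n − 2) = 66540000/183 = 363607.
SE(b₁) = √(MSE/Sₓₓ) = √(363607/5240) = 8.3301.
df = n − 2 = 183.
t* = t_{0.01, 183} = 2.346897.
Margin = t* × SE = 2.346897 × 8.3301 = 19.54989.
CI: -62.3910 ± 19.54989 → (-81.941, -42.841).
With 98% confidence, each one-unit increase in distance to city center is associated with a change of between -81.941 and -42.841 $ in apartment monthly rent.

(-81.941, -42.841)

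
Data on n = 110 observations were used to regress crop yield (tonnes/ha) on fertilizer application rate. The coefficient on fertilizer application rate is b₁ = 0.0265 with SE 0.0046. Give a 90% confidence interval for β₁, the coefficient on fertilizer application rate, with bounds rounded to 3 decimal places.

(0.019, 0.034)

df = n − 2 = 110 − 2 = 108.
t* = t_{0.05, 108} = 1.659085.
Margin = t* × SE = 1.659085 × 0.0046 = 0.00763.
CI: 0.0265 ± 0.00763 → (0.019, 0.034).
With 90% confidence, each one-unit increase in fertilizer application rate is associated with a change of between 0.019 and 0.034 tonnes/ha in crop yield.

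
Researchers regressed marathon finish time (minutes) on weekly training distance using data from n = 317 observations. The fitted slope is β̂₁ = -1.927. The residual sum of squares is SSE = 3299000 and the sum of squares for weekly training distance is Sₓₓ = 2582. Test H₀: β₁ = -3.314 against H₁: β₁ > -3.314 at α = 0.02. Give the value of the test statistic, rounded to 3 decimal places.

t = 0.689

MSE = SSE/(n − 2) = 3299000/315 = 10473.
SE(β̂₁) = √(MSE/Sₓₓ) = √(10473/2582) = 2.01399.
t = (-1.927 − (-3.314)) / 2.01399 = 0.689.
df = n − 2 = 315.
One-sided p ≈ 0.2458, which is ≥ 0.02, so fail to reject H₀.
The data do not give significant evidence that the true slope on weekly training distance exceeds -3.314 minutes per unit.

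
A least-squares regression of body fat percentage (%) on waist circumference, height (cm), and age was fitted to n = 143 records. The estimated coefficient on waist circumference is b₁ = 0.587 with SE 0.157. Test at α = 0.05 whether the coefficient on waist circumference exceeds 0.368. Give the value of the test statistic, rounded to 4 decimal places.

t = 1.3949

H₀: β₁ = 0.368 vs H₁: β₁ > 0.368.
t = (b₁ − β₁⁰)/SE = (0.587 − 0.368) / 0.157 = 1.3949.
df = n − k − 1 = 143 − 3 − 1 = 139.
One-sided p ≈ 0.0826, which is ≥ 0.05, so fail to reject H₀.
The data do not give significant evidence that the true slope on waist circumference exceeds 0.368 % per unit, holding the other predictors fixed.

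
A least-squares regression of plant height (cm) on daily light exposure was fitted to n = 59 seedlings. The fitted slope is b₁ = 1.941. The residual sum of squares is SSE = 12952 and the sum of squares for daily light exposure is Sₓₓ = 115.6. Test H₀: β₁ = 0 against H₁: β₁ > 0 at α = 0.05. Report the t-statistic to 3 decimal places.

MSE = SSE/(n − 2) = 12952/57 = 227.228.
SE(b₁) = √(MSE/Sₓₓ) = √(227.228/115.6) = 1.40201.
t = 1.941 / 1.40201 = 1.384.
df = n − 2 = 57.
One-sided p ≈ 0.0858, which is ≥ 0.05, so fail to reject H₀.
The data do not give significant evidence that the true slope on daily light exposure is positive.

t = 1.384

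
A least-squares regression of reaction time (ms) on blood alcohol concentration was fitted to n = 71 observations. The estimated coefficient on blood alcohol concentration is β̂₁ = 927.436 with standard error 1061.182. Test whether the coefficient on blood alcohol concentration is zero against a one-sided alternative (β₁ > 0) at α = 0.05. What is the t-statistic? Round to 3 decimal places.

H₀: β₁ = 0 vs H₁: β₁ > 0.
t = (β̂₁ − β₁⁰)/SE = 927.436 / 1061.182 = 0.874.
df = n − 2 = 71 − 2 = 69.
One-sided p ≈ 0.1926, which is ≥ 0.05, so fail to reject H₀.
The data do not give significant evidence that the true slope on blood alcohol concentration is positive.

t = 0.874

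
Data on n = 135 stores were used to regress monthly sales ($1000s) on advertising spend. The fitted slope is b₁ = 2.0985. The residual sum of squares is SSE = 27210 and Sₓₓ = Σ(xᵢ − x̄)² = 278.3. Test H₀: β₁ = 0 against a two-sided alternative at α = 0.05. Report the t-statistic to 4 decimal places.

t = 2.4475

MSE = SSE/(n − 2) = 27210/133 = 204.586.
SE(b₁) = √(MSE/Sₓₓ) = √(204.586/278.3) = 0.857397.
t = 2.0985 / 0.857397 = 2.4475.
df = n − 2 = 133.
Two-sided p ≈ 0.0157, which is < 0.05, so reject H₀.
There is evidence that advertising spend is associated with monthly sales.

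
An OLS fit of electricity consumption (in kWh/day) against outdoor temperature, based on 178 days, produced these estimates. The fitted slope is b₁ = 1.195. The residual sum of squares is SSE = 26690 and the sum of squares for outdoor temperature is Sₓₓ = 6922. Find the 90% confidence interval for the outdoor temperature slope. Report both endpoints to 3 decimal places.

MSE = SSE/(n − 2) = 26690/176 = 151.648.
SE(b₁) = √(MSE/Sₓₓ) = √(151.648/6922) = 0.148014.
df = n − 2 = 176.
t* = t_{0.05, 176} = 1.653557.
Margin = t* × SE = 1.653557 × 0.148014 = 0.24475.
CI: 1.195 ± 0.24475 → (0.950, 1.440).
With 90% confidence, each one-unit increase in outdoor temperature is associated with a change of between 0.950 and 1.440 kWh/day in electricity consumption.

(0.950, 1.440)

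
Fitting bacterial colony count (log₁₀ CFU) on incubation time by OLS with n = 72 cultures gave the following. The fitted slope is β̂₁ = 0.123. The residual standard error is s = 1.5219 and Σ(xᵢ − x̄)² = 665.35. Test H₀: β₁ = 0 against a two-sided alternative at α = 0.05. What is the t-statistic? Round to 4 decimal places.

t = 2.0847

SE(β̂₁) = s/√Sₓₓ = 1.5219/√665.35 = 0.0590012.
t = 0.123 / 0.0590012 = 2.0847.
df = n − 2 = 70.
Two-sided p ≈ 0.0407, which is < 0.05, so reject H₀.
There is evidence that incubation time is associated with bacterial colony count.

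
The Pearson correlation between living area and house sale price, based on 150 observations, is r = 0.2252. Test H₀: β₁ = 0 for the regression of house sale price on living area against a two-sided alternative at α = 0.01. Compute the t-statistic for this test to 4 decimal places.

t = 2.8119

t = r·√(n − 2)/√(1 − r²) = 0.2252·√148/√0.949285 = 2.8119.
df = n − 2 = 148.
Two-sided p ≈ 0.0056, which is < 0.01, so reject H₀.
There is evidence of a linear association between living area and house sale price.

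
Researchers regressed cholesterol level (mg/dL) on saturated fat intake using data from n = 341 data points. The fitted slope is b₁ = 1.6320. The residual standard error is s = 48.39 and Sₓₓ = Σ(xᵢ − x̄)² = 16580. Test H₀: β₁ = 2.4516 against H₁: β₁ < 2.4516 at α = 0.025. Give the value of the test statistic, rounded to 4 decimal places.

SE(b₁) = s/√Sₓₓ = 48.39/√16580 = 0.375806.
t = (1.6320 − 2.4516) / 0.375806 = -2.1809.
df = n − 2 = 339.
One-sided p ≈ 0.0149, which is < 0.025, so reject H₀.
There is evidence that the true slope on saturated fat intake is below 2.4516 mg/dL per unit.

t = -2.1809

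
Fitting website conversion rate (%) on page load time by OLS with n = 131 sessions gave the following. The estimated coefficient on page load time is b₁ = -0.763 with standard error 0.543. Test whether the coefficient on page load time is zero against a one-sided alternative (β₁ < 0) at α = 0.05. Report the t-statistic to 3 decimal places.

H₀: β₁ = 0 vs H₁: β₁ < 0.
t = (b₁ − β₁⁰)/SE = -0.763 / 0.543 = -1.405.
df = n − 2 = 131 − 2 = 129.
One-sided p ≈ 0.0812, which is ≥ 0.05, so fail to reject H₀.
The data do not give significant evidence that the true slope on page load time is negative.

t = -1.405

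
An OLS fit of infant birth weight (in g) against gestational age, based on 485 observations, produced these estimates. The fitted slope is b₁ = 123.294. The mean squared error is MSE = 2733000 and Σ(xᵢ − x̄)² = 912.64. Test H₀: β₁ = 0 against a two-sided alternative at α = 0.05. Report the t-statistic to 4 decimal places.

SE(b₁) = √(MSE/Sₓₓ) = √(2.733e+06/912.64) = 54.723.
t = 123.294 / 54.723 = 2.2531.
df = n − 2 = 483.
Two-sided p ≈ 0.0247, which is < 0.05, so reject H₀.
There is evidence that gestational age is associated with infant birth weight.

t = 2.2531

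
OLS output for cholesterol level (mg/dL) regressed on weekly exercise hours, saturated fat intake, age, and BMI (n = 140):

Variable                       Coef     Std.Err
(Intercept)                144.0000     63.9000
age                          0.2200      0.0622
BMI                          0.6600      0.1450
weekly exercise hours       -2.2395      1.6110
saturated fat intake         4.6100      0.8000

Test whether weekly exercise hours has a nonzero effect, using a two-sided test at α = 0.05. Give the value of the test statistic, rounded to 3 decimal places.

t = -1.390

Read off: b = -2.2395, SE = 1.6110 for weekly exercise hours.
H₀: β₁ = 0 vs H₁: β₁ ≠ 0.
t = -2.2395 / 1.6110 = -1.390.
df = n − k − 1 = 140 − 4 − 1 = 135.
Two-sided p ≈ 0.1668, which is ≥ 0.05, so fail to reject H₀.
The data do not give significant evidence of an association between weekly exercise hours and cholesterol level, after adjusting for the other predictors.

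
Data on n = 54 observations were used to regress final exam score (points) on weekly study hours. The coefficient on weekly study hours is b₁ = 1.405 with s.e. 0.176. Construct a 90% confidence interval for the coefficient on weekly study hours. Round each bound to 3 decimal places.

(1.110, 1.700)

df = n − 2 = 54 − 2 = 52.
t* = t_{0.05, 52} = 1.674689.
Margin = t* × SE = 1.674689 × 0.176 = 0.29475.
CI: 1.405 ± 0.29475 → (1.110, 1.700).
With 90% confidence, each one-unit increase in weekly study hours is associated with a change of between 1.110 and 1.700 points in final exam score.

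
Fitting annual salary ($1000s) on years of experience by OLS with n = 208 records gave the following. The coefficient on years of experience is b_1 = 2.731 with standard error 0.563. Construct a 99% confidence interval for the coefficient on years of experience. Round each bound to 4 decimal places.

(1.2673, 4.1947)

df = n − 2 = 208 − 2 = 206.
t* = t_{0.005, 206} = 2.599906.
Margin = t* × SE = 2.599906 × 0.563 = 1.463747.
CI: 2.731 ± 1.463747 → (1.2673, 4.1947).
With 99% confidence, each one-unit increase in years of experience is associated with a change of between 1.2673 and 4.1947 $1000s in annual salary.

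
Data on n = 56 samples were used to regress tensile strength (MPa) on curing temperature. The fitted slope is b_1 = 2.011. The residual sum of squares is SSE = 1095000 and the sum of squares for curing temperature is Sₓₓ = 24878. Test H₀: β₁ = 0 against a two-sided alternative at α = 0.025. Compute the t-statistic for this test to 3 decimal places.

MSE = SSE/(n − 2) = 1095000/54 = 20277.8.
SE(b_1) = √(MSE/Sₓₓ) = √(20277.8/24878) = 0.902823.
t = 2.011 / 0.902823 = 2.227.
df = n − 2 = 54.
Two-sided p ≈ 0.0301, which is ≥ 0.025, so fail to reject H₀.
The data do not give significant evidence of an association between curing temperature and tensile strength.

t = 2.227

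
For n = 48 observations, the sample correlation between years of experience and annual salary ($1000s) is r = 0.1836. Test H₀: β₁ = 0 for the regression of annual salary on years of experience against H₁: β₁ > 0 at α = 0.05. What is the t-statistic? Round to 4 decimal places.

t = r·√(n − 2)/√(1 − r²) = 0.1836·√46/√0.966291 = 1.2668.
df = n − 2 = 46.
One-sided p ≈ 0.1058, which is ≥ 0.05, so fail to reject H₀.
The data do not give significant evidence of a linear association between years of experience and annual salary.

t = 1.2668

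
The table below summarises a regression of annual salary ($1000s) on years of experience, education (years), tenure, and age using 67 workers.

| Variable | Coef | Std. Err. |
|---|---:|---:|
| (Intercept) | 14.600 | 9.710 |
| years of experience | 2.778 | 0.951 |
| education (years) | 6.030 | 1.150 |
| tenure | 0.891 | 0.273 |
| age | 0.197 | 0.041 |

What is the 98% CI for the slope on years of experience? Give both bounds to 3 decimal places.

(0.507, 5.049)

Read off: b = 2.778, SE = 0.951 for years of experience.
df = n − k − 1 = 67 − 4 − 1 = 62.
t* = t_{0.01, 62} = 2.388011.
Margin = t* × SE = 2.388011 × 0.951 = 2.27100.
CI: 2.778 ± 2.27100 → (0.507, 5.049).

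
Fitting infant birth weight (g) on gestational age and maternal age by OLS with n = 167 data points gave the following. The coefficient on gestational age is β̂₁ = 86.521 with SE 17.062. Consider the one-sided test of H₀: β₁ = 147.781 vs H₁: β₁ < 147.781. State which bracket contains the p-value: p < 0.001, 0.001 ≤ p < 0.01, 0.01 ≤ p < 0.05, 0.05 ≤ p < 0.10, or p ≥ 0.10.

p < 0.001

t = (86.521 − 147.781) / 17.062 = -3.590.
df = n − k − 1 = 167 − 2 − 1 = 164.
One-sided p = P(T_{164} < t) ≈ 0.0002.
So p < 0.001.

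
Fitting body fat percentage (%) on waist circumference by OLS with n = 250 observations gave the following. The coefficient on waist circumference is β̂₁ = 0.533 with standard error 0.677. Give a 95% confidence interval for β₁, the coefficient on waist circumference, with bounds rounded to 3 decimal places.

df = n − 2 = 250 − 2 = 248.
t* = t_{0.025, 248} = 1.969576.
Margin = t* × SE = 1.969576 × 0.677 = 1.33340.
CI: 0.533 ± 1.33340 → (-0.800, 1.866).
With 95% confidence, each one-unit increase in waist circumference is associated with a change of between -0.800 and 1.866 % in body fat percentage.

(-0.800, 1.866)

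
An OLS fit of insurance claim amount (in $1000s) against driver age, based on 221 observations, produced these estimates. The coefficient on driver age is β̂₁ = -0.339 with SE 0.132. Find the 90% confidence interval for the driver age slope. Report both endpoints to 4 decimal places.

(-0.5570, -0.1210)

df = n − 2 = 221 − 2 = 219.
t* = t_{0.05, 219} = 1.651841.
Margin = t* × SE = 1.651841 × 0.132 = 0.218043.
CI: -0.339 ± 0.218043 → (-0.5570, -0.1210).
With 90% confidence, each one-unit increase in driver age is associated with a change of between -0.5570 and -0.1210 $1000s in insurance claim amount.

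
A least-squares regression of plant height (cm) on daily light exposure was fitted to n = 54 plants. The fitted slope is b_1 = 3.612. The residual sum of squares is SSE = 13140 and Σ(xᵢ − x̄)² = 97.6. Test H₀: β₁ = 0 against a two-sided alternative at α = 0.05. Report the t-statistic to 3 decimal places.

t = 2.245

MSE = SSE/(n − 2) = 13140/52 = 252.692.
SE(b_1) = √(MSE/Sₓₓ) = √(252.692/97.6) = 1.60906.
t = 3.612 / 1.60906 = 2.245.
df = n − 2 = 52.
Two-sided p ≈ 0.0291, which is < 0.05, so reject H₀.
There is evidence that daily light exposure is associated with plant height.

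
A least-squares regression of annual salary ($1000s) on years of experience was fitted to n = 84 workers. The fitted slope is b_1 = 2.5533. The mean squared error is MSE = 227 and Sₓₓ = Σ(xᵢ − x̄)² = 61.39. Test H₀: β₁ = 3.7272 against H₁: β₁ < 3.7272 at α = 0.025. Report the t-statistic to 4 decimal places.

t = -0.6105

SE(b_1) = √(MSE/Sₓₓ) = √(227/61.39) = 1.92293.
t = (2.5533 − 3.7272) / 1.92293 = -0.6105.
df = n − 2 = 82.
One-sided p ≈ 0.2716, which is ≥ 0.025, so fail to reject H₀.
The data do not give significant evidence that the true slope on years of experience is below 3.7272 $1000s per unit.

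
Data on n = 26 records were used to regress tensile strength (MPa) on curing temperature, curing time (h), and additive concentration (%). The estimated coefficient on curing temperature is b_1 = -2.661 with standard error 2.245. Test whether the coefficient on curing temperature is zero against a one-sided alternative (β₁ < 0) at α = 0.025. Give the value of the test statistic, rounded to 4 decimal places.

t = -1.1853

H₀: β₁ = 0 vs H₁: β₁ < 0.
t = (b_1 − β₁⁰)/SE = -2.661 / 2.245 = -1.1853.
df = n − k − 1 = 26 − 3 − 1 = 22.
One-sided p ≈ 0.1243, which is ≥ 0.025, so fail to reject H₀.
The data do not give significant evidence that the true slope on curing temperature is negative, holding the other predictors fixed.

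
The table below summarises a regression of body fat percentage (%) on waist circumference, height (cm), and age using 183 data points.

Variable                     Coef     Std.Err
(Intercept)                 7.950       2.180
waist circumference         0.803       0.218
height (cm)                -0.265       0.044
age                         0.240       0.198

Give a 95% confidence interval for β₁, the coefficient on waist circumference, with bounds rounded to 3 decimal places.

(0.373, 1.233)

Read off: b = 0.803, SE = 0.218 for waist circumference.
df = n − k − 1 = 183 − 3 − 1 = 179.
t* = t_{0.025, 179} = 1.973305.
Margin = t* × SE = 1.973305 × 0.218 = 0.43018.
CI: 0.803 ± 0.43018 → (0.373, 1.233).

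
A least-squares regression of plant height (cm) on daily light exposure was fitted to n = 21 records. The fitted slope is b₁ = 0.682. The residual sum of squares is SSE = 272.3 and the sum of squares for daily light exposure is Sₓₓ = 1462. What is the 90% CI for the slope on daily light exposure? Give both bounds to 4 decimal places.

MSE = SSE/(n − 2) = 272.3/19 = 14.3316.
SE(b₁) = √(MSE/Sₓₓ) = √(14.3316/1462) = 0.0990087.
df = n − 2 = 19.
t* = t_{0.05, 19} = 1.729133.
Margin = t* × SE = 1.729133 × 0.0990087 = 0.171199.
CI: 0.682 ± 0.171199 → (0.5108, 0.8532).
With 90% confidence, each one-unit increase in daily light exposure is associated with a change of between 0.5108 and 0.8532 cm in plant height.

(0.5108, 0.8532)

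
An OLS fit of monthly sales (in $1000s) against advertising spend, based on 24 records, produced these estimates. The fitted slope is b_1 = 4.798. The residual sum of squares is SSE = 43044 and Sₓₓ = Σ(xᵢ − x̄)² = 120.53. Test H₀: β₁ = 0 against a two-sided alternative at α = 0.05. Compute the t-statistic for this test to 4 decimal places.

t = 1.1909

MSE = SSE/(n − 2) = 43044/22 = 1956.55.
SE(b_1) = √(MSE/Sₓₓ) = √(1956.55/120.53) = 4.029.
t = 4.798 / 4.029 = 1.1909.
df = n − 2 = 22.
Two-sided p ≈ 0.2464, which is ≥ 0.05, so fail to reject H₀.
The data do not give significant evidence of an association between advertising spend and monthly sales.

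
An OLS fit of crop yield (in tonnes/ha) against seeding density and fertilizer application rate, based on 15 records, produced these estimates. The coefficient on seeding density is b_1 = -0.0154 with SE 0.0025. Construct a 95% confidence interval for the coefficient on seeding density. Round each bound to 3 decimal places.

(-0.021, -0.010)

df = n − k − 1 = 15 − 2 − 1 = 12.
t* = t_{0.025, 12} = 2.178813.
Margin = t* × SE = 2.178813 × 0.0025 = 0.00545.
CI: -0.0154 ± 0.00545 → (-0.021, -0.010).
With 95% confidence, each one-unit increase in seeding density is associated with a change of between -0.021 and -0.010 tonnes/ha in crop yield, holding the other predictors fixed.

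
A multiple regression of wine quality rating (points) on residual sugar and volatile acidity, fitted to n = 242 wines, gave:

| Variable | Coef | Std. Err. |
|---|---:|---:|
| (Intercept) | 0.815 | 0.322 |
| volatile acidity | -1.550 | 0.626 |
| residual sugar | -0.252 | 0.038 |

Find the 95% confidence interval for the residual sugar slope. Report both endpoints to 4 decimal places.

(-0.3269, -0.1771)

Read off: b = -0.252, SE = 0.038 for residual sugar.
df = n − k − 1 = 242 − 2 − 1 = 239.
t* = t_{0.025, 239} = 1.969939.
Margin = t* × SE = 1.969939 × 0.038 = 0.074858.
CI: -0.252 ± 0.074858 → (-0.3269, -0.1771).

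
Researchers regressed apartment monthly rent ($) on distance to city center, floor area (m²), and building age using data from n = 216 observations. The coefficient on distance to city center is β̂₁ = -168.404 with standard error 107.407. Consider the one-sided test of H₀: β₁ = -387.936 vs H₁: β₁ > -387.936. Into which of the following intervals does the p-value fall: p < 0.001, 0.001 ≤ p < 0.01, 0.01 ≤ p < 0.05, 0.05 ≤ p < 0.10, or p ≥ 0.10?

0.01 ≤ p < 0.05

t = (-168.404 − (-387.936)) / 107.407 = 2.044.
df = n − k − 1 = 216 − 3 − 1 = 212.
One-sided p = P(T_{212} > t) ≈ 0.0211.
So 0.01 ≤ p < 0.05.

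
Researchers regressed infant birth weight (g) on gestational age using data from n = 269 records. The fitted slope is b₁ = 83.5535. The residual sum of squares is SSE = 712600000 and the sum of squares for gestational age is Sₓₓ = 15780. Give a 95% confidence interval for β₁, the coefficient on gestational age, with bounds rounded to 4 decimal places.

(57.9479, 109.1591)

MSE = SSE/(n − 2) = 712600000/267 = 2.66891e+06.
SE(b₁) = √(MSE/Sₓₓ) = √(2.66891e+06/15780) = 13.0051.
df = n − 2 = 267.
t* = t_{0.025, 267} = 1.968889.
Margin = t* × SE = 1.968889 × 13.0051 = 25.605598.
CI: 83.5535 ± 25.605598 → (57.9479, 109.1591).
With 95% confidence, each one-unit increase in gestational age is associated with a change of between 57.9479 and 109.1591 g in infant birth weight.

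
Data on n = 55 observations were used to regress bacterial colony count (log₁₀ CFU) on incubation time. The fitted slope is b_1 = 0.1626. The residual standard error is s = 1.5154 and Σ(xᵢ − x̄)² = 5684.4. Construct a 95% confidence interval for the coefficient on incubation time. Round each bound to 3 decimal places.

SE(b_1) = s/√Sₓₓ = 1.5154/√5684.4 = 0.0200995.
df = n − 2 = 53.
t* = t_{0.025, 53} = 2.005746.
Margin = t* × SE = 2.005746 × 0.0200995 = 0.04031.
CI: 0.1626 ± 0.04031 → (0.122, 0.203).
With 95% confidence, each one-unit increase in incubation time is associated with a change of between 0.122 and 0.203 log₁₀ CFU in bacterial colony count.

(0.122, 0.203)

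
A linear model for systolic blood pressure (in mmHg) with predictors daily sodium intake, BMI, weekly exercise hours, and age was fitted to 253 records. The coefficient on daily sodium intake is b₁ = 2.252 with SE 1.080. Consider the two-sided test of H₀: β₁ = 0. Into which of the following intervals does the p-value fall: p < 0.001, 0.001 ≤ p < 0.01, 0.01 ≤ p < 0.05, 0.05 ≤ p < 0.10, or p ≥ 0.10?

0.01 ≤ p < 0.05

t = 2.252 / 1.080 = 2.085.
df = n − k − 1 = 253 − 4 − 1 = 248.
Two-sided p = 2·P(T_{248} > |t|) ≈ 0.0381.
So 0.01 ≤ p < 0.05.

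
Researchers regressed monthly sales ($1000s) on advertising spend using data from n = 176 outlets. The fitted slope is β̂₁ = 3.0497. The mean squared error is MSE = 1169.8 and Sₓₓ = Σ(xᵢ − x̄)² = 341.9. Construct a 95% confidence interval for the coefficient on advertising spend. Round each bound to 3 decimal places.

(-0.601, 6.700)

SE(β̂₁) = √(MSE/Sₓₓ) = √(1169.8/341.9) = 1.84972.
df = n − 2 = 174.
t* = t_{0.025, 174} = 1.973691.
Margin = t* × SE = 1.973691 × 1.84972 = 3.65078.
CI: 3.0497 ± 3.65078 → (-0.601, 6.700).
With 95% confidence, each one-unit increase in advertising spend is associated with a change of between -0.601 and 6.700 $1000s in monthly sales.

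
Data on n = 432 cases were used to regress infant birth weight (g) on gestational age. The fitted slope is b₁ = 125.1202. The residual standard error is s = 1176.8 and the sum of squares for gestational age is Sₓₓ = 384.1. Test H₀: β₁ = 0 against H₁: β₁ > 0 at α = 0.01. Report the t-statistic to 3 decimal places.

SE(b₁) = s/√Sₓₓ = 1176.8/√384.1 = 60.0455.
t = 125.1202 / 60.0455 = 2.084.
df = n − 2 = 430.
One-sided p ≈ 0.0189, which is ≥ 0.01, so fail to reject H₀.
The data do not give significant evidence that the true slope on gestational age is positive.

t = 2.084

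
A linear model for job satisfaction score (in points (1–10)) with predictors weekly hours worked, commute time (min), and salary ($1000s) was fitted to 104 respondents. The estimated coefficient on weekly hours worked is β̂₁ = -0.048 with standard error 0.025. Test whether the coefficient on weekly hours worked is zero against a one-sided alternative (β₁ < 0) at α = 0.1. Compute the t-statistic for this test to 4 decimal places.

t = -1.9200

H₀: β₁ = 0 vs H₁: β₁ < 0.
t = (β̂₁ − β₁⁰)/SE = -0.048 / 0.025 = -1.9200.
df = n − k − 1 = 104 − 3 − 1 = 100.
One-sided p ≈ 0.0289, which is < 0.1, so reject H₀.
There is evidence that the true slope on weekly hours worked is negative, holding the other predictors fixed.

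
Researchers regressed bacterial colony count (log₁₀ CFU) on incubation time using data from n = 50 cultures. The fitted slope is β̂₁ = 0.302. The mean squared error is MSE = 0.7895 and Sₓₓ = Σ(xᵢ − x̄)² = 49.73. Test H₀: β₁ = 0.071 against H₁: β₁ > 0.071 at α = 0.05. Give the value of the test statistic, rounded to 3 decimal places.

SE(β̂₁) = √(MSE/Sₓₓ) = √(0.7895/49.73) = 0.125999.
t = (0.302 − 0.071) / 0.125999 = 1.833.
df = n − 2 = 48.
One-sided p ≈ 0.0365, which is < 0.05, so reject H₀.
There is evidence that the true slope on incubation time exceeds 0.071 log₁₀ CFU per unit.

t = 1.833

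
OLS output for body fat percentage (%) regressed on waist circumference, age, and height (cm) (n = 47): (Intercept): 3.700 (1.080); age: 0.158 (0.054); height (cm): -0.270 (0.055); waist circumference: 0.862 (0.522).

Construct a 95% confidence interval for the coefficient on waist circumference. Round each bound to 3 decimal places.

(-0.191, 1.915)

Read off: b = 0.862, SE = 0.522 for waist circumference.
df = n − k − 1 = 47 − 3 − 1 = 43.
t* = t_{0.025, 43} = 2.016692.
Margin = t* × SE = 2.016692 × 0.522 = 1.05271.
CI: 0.862 ± 1.05271 → (-0.191, 1.915).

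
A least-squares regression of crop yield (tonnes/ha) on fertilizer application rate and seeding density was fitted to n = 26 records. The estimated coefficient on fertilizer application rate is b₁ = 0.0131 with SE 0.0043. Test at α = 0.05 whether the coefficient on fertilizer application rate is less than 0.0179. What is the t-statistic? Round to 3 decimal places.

H₀: β₁ = 0.0179 vs H₁: β₁ < 0.0179.
t = (b₁ − β₁⁰)/SE = (0.0131 − 0.0179) / 0.0043 = -1.116.
df = n − k − 1 = 26 − 2 − 1 = 23.
One-sided p ≈ 0.1379, which is ≥ 0.05, so fail to reject H₀.
The data do not give significant evidence that the true slope on fertilizer application rate is below 0.0179 tonnes/ha per unit, holding the other predictors fixed.

t = -1.116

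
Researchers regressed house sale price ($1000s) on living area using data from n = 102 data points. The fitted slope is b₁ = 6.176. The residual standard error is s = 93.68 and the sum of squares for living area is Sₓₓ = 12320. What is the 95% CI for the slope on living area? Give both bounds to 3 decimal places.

(4.502, 7.850)

SE(b₁) = s/√Sₓₓ = 93.68/√12320 = 0.843998.
df = n − 2 = 100.
t* = t_{0.025, 100} = 1.983972.
Margin = t* × SE = 1.983972 × 0.843998 = 1.67447.
CI: 6.176 ± 1.67447 → (4.502, 7.850).
With 95% confidence, each one-unit increase in living area is associated with a change of between 4.502 and 7.850 $1000s in house sale price.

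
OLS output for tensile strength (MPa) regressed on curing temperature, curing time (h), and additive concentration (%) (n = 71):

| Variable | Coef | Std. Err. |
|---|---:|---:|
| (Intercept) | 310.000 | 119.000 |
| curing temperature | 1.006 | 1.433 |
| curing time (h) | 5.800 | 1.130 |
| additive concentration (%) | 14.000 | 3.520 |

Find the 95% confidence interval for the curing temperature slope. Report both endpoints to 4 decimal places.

(-1.8543, 3.8663)

Read off: b = 1.006, SE = 1.433 for curing temperature.
df = n − k − 1 = 71 − 3 − 1 = 67.
t* = t_{0.025, 67} = 1.996008.
Margin = t* × SE = 1.996008 × 1.433 = 2.860280.
CI: 1.006 ± 2.860280 → (-1.8543, 3.8663).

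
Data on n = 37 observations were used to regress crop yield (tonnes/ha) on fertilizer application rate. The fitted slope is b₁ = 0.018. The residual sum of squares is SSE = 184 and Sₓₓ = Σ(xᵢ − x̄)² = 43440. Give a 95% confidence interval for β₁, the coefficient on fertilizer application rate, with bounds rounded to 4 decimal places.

MSE = SSE/(n − 2) = 184/35 = 5.25714.
SE(b₁) = √(MSE/Sₓₓ) = √(5.25714/43440) = 0.0110009.
df = n − 2 = 35.
t* = t_{0.025, 35} = 2.030108.
Margin = t* × SE = 2.030108 × 0.0110009 = 0.022333.
CI: 0.018 ± 0.022333 → (-0.0043, 0.0403).
With 95% confidence, each one-unit increase in fertilizer application rate is associated with a change of between -0.0043 and 0.0403 tonnes/ha in crop yield.

(-0.0043, 0.0403)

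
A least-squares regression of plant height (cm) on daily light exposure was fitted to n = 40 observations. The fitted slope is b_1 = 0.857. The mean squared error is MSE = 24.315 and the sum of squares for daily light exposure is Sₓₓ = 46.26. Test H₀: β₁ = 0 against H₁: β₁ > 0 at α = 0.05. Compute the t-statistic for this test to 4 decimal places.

t = 1.1821

SE(b_1) = √(MSE/Sₓₓ) = √(24.315/46.26) = 0.724994.
t = 0.857 / 0.724994 = 1.1821.
df = n − 2 = 38.
One-sided p ≈ 0.1223, which is ≥ 0.05, so fail to reject H₀.
The data do not give significant evidence that the true slope on daily light exposure is positive.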